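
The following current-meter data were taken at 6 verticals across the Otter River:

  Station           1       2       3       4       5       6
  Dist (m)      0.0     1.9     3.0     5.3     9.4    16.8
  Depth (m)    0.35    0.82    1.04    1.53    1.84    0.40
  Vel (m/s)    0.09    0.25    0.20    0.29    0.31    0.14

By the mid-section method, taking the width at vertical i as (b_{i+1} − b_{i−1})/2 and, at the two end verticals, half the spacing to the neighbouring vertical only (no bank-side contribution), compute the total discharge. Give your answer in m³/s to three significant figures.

5.60 m³/s

w_1 = (1.9 − 0.0)/2 = 0.95 m; q_1 = 0.09 × 0.35 × 0.95 = 0.02993 m³/s
w_2 = (3.0 − 0.0)/2 = 1.5 m; q_2 = 0.25 × 0.82 × 1.5 = 0.3075 m³/s
w_3 = (5.3 − 1.9)/2 = 1.7 m; q_3 = 0.20 × 1.04 × 1.7 = 0.3536 m³/s
w_4 = (9.4 − 3.0)/2 = 3.2 m; q_4 = 0.29 × 1.53 × 3.2 = 1.420 m³/s
w_5 = (16.8 − 5.3)/2 = 5.75 m; q_5 = 0.31 × 1.84 × 5.75 = 3.280 m³/s
w_6 = (16.8 − 9.4)/2 = 3.7 m; q_6 = 0.14 × 0.40 × 3.7 = 0.2072 m³/s
Q = Σ qᵢ = 5.598 m³/s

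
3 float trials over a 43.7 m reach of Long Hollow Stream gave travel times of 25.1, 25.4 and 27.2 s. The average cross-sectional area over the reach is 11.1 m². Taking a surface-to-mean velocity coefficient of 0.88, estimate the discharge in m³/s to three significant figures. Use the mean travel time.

t̄ = (25.1 + 25.4 + 27.2) / 3 = 25.9 s
v_surface = L / t̄ = 43.7 / 25.9 = 1.687 m/s
v_mean = 0.88 × 1.687 = 1.485 m/s
Q = A × v_mean = 11.1 × 1.485 = 16.48 m³/s

16.5 m³/s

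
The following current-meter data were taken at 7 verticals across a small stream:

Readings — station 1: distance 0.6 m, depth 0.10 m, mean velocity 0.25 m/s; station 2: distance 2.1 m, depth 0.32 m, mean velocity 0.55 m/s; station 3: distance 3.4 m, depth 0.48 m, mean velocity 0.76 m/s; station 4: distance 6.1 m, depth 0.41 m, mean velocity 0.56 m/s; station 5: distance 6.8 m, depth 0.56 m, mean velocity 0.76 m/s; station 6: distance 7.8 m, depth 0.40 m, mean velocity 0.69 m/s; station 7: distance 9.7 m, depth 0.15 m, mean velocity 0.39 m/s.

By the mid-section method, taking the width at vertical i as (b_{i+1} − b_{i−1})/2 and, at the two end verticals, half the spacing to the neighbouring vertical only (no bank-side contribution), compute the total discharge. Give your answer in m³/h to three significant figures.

7930 m³/h

w_1 = (2.1 − 0.6)/2 = 0.75 m; q_1 = 0.25 × 0.10 × 0.75 = 0.01875 m³/s
w_2 = (3.4 − 0.6)/2 = 1.4 m; q_2 = 0.55 × 0.32 × 1.4 = 0.2464 m³/s
w_3 = (6.1 − 2.1)/2 = 2 m; q_3 = 0.76 × 0.48 × 2 = 0.7296 m³/s
w_4 = (6.8 − 3.4)/2 = 1.7 m; q_4 = 0.56 × 0.41 × 1.7 = 0.3903 m³/s
w_5 = (7.8 − 6.1)/2 = 0.85 m; q_5 = 0.76 × 0.56 × 0.85 = 0.3618 m³/s
w_6 = (9.7 − 6.8)/2 = 1.45 m; q_6 = 0.69 × 0.40 × 1.45 = 0.4002 m³/s
w_7 = (9.7 − 7.8)/2 = 0.95 m; q_7 = 0.39 × 0.15 × 0.95 = 0.05558 m³/s
Q = Σ qᵢ = 2.203 m³/s
= 2.203 × 3600 = 7929 m³/h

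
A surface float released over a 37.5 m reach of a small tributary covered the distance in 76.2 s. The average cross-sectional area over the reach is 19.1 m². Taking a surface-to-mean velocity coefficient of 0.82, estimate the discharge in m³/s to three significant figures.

7.71 m³/s

v_surface = L / t̄ = 37.5 / 76.2 = 0.4921 m/s
v_mean = 0.82 × 0.4921 = 0.4035 m/s
Q = A × v_mean = 19.1 × 0.4035 = 7.708 m³/s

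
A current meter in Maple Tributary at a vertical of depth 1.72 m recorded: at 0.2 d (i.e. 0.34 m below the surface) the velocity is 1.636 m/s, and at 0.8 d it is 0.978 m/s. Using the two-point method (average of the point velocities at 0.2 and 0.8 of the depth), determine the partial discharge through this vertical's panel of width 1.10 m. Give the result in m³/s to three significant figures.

2.47 m³/s

v̄ = (1.636 + 0.978) / 2 = 1.307 m/s
q = v̄ × d × w = 1.307 × 1.72 × 1.10 = 2.473 m³/s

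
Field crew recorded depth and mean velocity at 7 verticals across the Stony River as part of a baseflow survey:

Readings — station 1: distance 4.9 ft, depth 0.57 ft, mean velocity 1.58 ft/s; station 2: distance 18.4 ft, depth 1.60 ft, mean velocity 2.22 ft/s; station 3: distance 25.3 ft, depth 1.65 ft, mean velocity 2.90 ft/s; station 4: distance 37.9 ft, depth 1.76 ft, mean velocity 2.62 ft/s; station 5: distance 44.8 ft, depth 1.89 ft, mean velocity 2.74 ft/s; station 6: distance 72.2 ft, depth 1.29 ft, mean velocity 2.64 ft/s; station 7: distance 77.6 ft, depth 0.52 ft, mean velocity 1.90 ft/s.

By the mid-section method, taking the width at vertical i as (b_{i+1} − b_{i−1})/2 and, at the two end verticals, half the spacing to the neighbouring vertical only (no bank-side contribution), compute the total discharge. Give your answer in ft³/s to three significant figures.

w_1 = (18.4 − 4.9)/2 = 6.75 ft; q_1 = 1.58 × 0.57 × 6.75 = 6.079 ft³/s
w_2 = (25.3 − 4.9)/2 = 10.2 ft; q_2 = 2.22 × 1.60 × 10.2 = 36.23 ft³/s
w_3 = (37.9 − 18.4)/2 = 9.75 ft; q_3 = 2.90 × 1.65 × 9.75 = 46.65 ft³/s
w_4 = (44.8 − 25.3)/2 = 9.75 ft; q_4 = 2.62 × 1.76 × 9.75 = 44.96 ft³/s
w_5 = (72.2 − 37.9)/2 = 17.15 ft; q_5 = 2.74 × 1.89 × 17.15 = 88.81 ft³/s
w_6 = (77.6 − 44.8)/2 = 16.4 ft; q_6 = 2.64 × 1.29 × 16.4 = 55.85 ft³/s
w_7 = (77.6 − 72.2)/2 = 2.7 ft; q_7 = 1.90 × 0.52 × 2.7 = 2.668 ft³/s
Q = Σ qᵢ = 281.3 ft³/s

281 ft³/s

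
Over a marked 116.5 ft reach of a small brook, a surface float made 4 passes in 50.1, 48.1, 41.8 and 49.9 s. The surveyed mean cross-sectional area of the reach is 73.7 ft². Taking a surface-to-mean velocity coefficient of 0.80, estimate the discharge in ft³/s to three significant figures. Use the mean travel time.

145 ft³/s

t̄ = (50.1 + 48.1 + 41.8 + 49.9) / 4 = 47.475 s
v_surface = L / t̄ = 116.5 / 47.475 = 2.454 ft/s
v_mean = 0.80 × 2.454 = 1.963 ft/s
Q = A × v_mean = 73.7 × 1.963 = 144.7 ft³/s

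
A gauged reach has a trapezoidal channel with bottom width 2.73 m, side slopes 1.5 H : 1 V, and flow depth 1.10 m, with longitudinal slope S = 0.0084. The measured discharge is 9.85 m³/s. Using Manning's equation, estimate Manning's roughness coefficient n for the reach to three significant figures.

A = (b + z·y)·y = (2.73 + 1.5×1.10)×1.10 = 4.818 m²
P = b + 2y√(1+z²) = 2.73 + 2×1.10×√(1+1.5²) = 6.696 m
R = A/P = 4.818/6.696 = 0.7195 m
n = (1/Q)·A·R^(2/3)·S^(1/2) = (1/9.85) × 4.818 × 0.8030 × 0.09165 = 0.03600

0.0360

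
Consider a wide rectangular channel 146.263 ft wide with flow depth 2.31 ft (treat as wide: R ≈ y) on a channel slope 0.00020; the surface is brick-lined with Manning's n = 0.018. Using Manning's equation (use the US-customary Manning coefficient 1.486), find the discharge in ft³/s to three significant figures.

A = b·y = 146.263 × 2.31 = 337.9 ft²
Wide channel: R ≈ y = 2.31 ft
Q = (1.486/n)·A·R^(2/3)·S^(1/2) = (1.486/0.018) × 337.9 × 2.310^(2/3) × 0.00020^(1/2) = 689.3 ft³/s

689 ft³/s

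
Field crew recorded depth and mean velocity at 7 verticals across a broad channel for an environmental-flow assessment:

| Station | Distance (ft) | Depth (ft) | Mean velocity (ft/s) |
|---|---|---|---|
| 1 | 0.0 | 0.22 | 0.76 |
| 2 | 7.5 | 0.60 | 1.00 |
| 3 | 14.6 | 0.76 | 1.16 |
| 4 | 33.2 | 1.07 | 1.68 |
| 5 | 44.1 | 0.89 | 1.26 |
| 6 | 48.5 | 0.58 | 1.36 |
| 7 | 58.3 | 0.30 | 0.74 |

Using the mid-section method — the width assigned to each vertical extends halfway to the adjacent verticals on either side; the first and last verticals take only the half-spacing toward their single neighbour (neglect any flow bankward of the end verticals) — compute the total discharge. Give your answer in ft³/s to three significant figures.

w_1 = (7.5 − 0.0)/2 = 3.75 ft; q_1 = 0.76 × 0.22 × 3.75 = 0.6270 ft³/s
w_2 = (14.6 − 0.0)/2 = 7.3 ft; q_2 = 1.00 × 0.60 × 7.3 = 4.380 ft³/s
w_3 = (33.2 − 7.5)/2 = 12.85 ft; q_3 = 1.16 × 0.76 × 12.85 = 11.33 ft³/s
w_4 = (44.1 − 14.6)/2 = 14.75 ft; q_4 = 1.68 × 1.07 × 14.75 = 26.51 ft³/s
w_5 = (48.5 − 33.2)/2 = 7.65 ft; q_5 = 1.26 × 0.89 × 7.65 = 8.579 ft³/s
w_6 = (58.3 − 44.1)/2 = 7.1 ft; q_6 = 1.36 × 0.58 × 7.1 = 5.600 ft³/s
w_7 = (58.3 − 48.5)/2 = 4.9 ft; q_7 = 0.74 × 0.30 × 4.9 = 1.088 ft³/s
Q = Σ qᵢ = 58.12 ft³/s

58.1 ft³/s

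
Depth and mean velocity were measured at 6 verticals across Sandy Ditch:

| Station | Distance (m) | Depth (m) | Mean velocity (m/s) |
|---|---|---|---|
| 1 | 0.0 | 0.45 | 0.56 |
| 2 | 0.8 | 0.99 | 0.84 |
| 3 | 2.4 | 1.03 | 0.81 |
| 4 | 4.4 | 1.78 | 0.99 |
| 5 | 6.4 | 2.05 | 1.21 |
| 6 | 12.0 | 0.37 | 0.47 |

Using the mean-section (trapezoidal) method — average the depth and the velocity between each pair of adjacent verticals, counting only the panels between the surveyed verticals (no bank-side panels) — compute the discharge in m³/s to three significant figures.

14.2 m³/s

Panel 1-2: Δb = 0.8 m, d̄ = (0.45+0.99)/2 = 0.72, v̄ = (0.56+0.84)/2 = 0.7 → q = 0.8×0.72×0.7 = 0.4032 m³/s
Panel 2-3: Δb = 1.6 m, d̄ = (0.99+1.03)/2 = 1.01, v̄ = (0.84+0.81)/2 = 0.825 → q = 1.6×1.01×0.825 = 1.333 m³/s
Panel 3-4: Δb = 2 m, d̄ = (1.03+1.78)/2 = 1.405, v̄ = (0.81+0.99)/2 = 0.9 → q = 2×1.405×0.9 = 2.529 m³/s
Panel 4-5: Δb = 2 m, d̄ = (1.78+2.05)/2 = 1.915, v̄ = (0.99+1.21)/2 = 1.1 → q = 2×1.915×1.1 = 4.213 m³/s
Panel 5-6: Δb = 5.6 m, d̄ = (2.05+0.37)/2 = 1.21, v̄ = (1.21+0.47)/2 = 0.84 → q = 5.6×1.21×0.84 = 5.692 m³/s
Q = Σ q = 14.17 m³/s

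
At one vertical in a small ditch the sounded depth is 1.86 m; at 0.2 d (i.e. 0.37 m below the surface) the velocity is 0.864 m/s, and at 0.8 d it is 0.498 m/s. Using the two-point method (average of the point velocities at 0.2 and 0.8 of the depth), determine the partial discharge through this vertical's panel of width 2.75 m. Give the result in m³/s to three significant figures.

3.48 m³/s

v̄ = (0.864 + 0.498) / 2 = 0.6810 m/s
q = v̄ × d × w = 0.6810 × 1.86 × 2.75 = 3.483 m³/s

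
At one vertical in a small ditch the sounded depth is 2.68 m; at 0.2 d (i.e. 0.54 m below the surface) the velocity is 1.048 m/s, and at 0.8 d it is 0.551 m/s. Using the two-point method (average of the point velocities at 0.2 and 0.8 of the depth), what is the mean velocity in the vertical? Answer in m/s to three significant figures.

v̄ = (1.048 + 0.551) / 2 = 0.7995 m/s

0.800 m/s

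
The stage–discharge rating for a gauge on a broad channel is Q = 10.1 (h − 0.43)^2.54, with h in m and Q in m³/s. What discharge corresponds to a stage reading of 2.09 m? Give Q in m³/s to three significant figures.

Q = 10.1 × (2.09 − 0.43)^2.54 = 10.1 × 1.66^2.54 = 36.59 m³/s

36.6 m³/s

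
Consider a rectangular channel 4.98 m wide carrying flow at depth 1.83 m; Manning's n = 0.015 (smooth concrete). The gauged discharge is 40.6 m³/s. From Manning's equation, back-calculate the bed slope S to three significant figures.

0.00416

A = b·y = 4.98 × 1.83 = 9.113 m²
P = b + 2y = 4.98 + 2×1.83 = 8.640 m
R = A/P = 9.113/8.640 = 1.055 m
S = (Q·n / (1·A·R^(2/3)))² = (40.6×0.015 / (1×9.113×1.036))² = 0.004159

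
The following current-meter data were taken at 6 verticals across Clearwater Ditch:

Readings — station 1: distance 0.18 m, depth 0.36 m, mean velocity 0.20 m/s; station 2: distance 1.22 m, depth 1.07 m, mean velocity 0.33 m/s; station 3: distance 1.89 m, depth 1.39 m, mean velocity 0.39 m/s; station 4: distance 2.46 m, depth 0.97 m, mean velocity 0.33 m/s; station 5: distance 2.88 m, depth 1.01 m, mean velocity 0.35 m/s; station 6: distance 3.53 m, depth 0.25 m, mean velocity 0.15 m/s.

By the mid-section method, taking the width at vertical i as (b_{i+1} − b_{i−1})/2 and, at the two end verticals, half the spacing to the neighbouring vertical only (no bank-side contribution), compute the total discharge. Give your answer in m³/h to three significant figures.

w_1 = (1.22 − 0.18)/2 = 0.52 m; q_1 = 0.20 × 0.36 × 0.52 = 0.03744 m³/s
w_2 = (1.89 − 0.18)/2 = 0.855 m; q_2 = 0.33 × 1.07 × 0.855 = 0.3019 m³/s
w_3 = (2.46 − 1.22)/2 = 0.62 m; q_3 = 0.39 × 1.39 × 0.62 = 0.3361 m³/s
w_4 = (2.88 − 1.89)/2 = 0.495 m; q_4 = 0.33 × 0.97 × 0.495 = 0.1584 m³/s
w_5 = (3.53 − 2.46)/2 = 0.535 m; q_5 = 0.35 × 1.01 × 0.535 = 0.1891 m³/s
w_6 = (3.53 − 2.88)/2 = 0.325 m; q_6 = 0.15 × 0.25 × 0.325 = 0.01219 m³/s
Q = Σ qᵢ = 1.035 m³/s
= 1.035 × 3600 = 3727 m³/h

3730 m³/h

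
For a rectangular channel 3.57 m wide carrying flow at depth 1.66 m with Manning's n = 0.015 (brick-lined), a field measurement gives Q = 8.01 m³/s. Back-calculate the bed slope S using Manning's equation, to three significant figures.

0.000503

A = b·y = 3.57 × 1.66 = 5.926 m²
P = b + 2y = 3.57 + 2×1.66 = 6.890 m
R = A/P = 5.926/6.890 = 0.8601 m
S = (Q·n / (1·A·R^(2/3)))² = (8.01×0.015 / (1×5.926×0.9044))² = 0.0005025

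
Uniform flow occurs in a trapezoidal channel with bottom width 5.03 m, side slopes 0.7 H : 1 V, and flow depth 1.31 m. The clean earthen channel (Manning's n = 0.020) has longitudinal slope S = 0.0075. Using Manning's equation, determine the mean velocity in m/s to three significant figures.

4.18 m/s

A = (b + z·y)·y = (5.03 + 0.7×1.31)×1.31 = 7.791 m²
P = b + 2y√(1+z²) = 5.03 + 2×1.31×√(1+0.7²) = 8.228 m
R = A/P = 7.791/8.228 = 0.9468 m
Q = (1/n)·A·R^(2/3)·S^(1/2) = (1/0.020) × 7.791 × 0.9468^(2/3) × 0.0075^(1/2) = 32.53 m³/s
V = Q/A = 32.53/7.791 = 4.175 m/s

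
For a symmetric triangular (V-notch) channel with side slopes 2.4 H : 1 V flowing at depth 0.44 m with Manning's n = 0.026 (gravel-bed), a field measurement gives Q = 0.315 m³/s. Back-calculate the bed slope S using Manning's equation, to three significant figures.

0.00260

A = z·y² = 2.4×0.44² = 0.4646 m²
P = 2y√(1+z²) = 2×0.44×√(1+2.4²) = 2.288 m
R = A/P = 0.4646/2.288 = 0.2031 m
S = (Q·n / (1·A·R^(2/3)))² = (0.315×0.026 / (1×0.4646×0.3455))² = 0.002603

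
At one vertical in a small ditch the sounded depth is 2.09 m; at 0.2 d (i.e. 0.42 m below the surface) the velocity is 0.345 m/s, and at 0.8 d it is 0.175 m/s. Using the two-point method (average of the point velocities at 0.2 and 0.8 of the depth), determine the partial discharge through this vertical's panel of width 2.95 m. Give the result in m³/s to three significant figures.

1.60 m³/s

v̄ = (0.345 + 0.175) / 2 = 0.2600 m/s
q = v̄ × d × w = 0.2600 × 2.09 × 2.95 = 1.603 m³/s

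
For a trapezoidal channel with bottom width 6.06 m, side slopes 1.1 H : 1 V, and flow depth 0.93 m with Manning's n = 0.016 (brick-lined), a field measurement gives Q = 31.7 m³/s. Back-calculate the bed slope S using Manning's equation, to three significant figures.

0.00876

A = (b + z·y)·y = (6.06 + 1.1×0.93)×0.93 = 6.587 m²
P = b + 2y√(1+z²) = 6.06 + 2×0.93×√(1+1.1²) = 8.825 m
R = A/P = 6.587/8.825 = 0.7464 m
S = (Q·n / (1·A·R^(2/3)))² = (31.7×0.016 / (1×6.587×0.8229))² = 0.008756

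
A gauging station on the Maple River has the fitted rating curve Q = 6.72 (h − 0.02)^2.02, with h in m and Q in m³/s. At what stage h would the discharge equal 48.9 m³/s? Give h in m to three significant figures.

h − h₀ = (Q/C)^(1/b) = (48.9/6.72)^(1/2.02) = 2.671 m
h = 0.02 + 2.671 = 2.691 m

2.69 m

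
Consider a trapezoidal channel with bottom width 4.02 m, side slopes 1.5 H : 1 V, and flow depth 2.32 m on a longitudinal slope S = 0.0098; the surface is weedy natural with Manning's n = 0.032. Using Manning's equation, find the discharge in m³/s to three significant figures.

67.5 m³/s

A = (b + z·y)·y = (4.02 + 1.5×2.32)×2.32 = 17.40 m²
P = b + 2y√(1+z²) = 4.02 + 2×2.32×√(1+1.5²) = 12.38 m
R = A/P = 17.40/12.38 = 1.405 m
Q = (1/n)·A·R^(2/3)·S^(1/2) = (1/0.032) × 17.40 × 1.405^(2/3) × 0.0098^(1/2) = 67.52 m³/s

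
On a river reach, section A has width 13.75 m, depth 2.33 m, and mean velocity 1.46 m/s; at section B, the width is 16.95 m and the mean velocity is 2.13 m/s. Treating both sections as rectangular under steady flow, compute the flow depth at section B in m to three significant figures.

Q = A₁V₁ = (13.75×2.33) × 1.46 = 46.77 m³/s
d₂ = Q/(b₂ V₂) = 46.77/(16.95×2.13) = 1.296 m

1.30 m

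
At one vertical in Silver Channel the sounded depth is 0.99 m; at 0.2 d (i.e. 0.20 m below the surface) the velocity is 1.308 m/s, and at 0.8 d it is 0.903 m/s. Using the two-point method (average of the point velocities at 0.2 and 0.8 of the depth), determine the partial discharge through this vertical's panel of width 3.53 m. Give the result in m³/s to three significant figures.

v̄ = (1.308 + 0.903) / 2 = 1.106 m/s
q = v̄ × d × w = 1.106 × 0.99 × 3.53 = 3.863 m³/s

3.86 m³/s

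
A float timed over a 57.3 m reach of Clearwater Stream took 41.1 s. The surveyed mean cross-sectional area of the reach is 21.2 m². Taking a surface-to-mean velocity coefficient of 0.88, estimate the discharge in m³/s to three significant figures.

v_surface = L / t̄ = 57.3 / 41.1 = 1.394 m/s
v_mean = 0.88 × 1.394 = 1.227 m/s
Q = A × v_mean = 21.2 × 1.227 = 26.01 m³/s

26.0 m³/s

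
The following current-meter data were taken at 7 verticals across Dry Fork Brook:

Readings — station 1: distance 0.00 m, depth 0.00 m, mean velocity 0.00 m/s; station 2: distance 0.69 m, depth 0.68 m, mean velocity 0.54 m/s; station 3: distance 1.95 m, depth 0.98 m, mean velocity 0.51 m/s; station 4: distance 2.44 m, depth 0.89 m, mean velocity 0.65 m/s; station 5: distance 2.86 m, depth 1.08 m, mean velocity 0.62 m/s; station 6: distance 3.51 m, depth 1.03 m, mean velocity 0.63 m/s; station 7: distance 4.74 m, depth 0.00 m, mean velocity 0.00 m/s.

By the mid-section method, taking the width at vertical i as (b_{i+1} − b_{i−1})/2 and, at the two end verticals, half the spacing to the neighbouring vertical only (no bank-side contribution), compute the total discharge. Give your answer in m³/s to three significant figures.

w_2 = (1.95 − 0.00)/2 = 0.975 m; q_2 = 0.54 × 0.68 × 0.975 = 0.3580 m³/s
w_3 = (2.44 − 0.69)/2 = 0.875 m; q_3 = 0.51 × 0.98 × 0.875 = 0.4373 m³/s
w_4 = (2.86 − 1.95)/2 = 0.455 m; q_4 = 0.65 × 0.89 × 0.455 = 0.2632 m³/s
w_5 = (3.51 − 2.44)/2 = 0.535 m; q_5 = 0.62 × 1.08 × 0.535 = 0.3582 m³/s
w_6 = (4.74 − 2.86)/2 = 0.94 m; q_6 = 0.63 × 1.03 × 0.94 = 0.6100 m³/s
Stations 1, 7 contribute zero (depth or velocity is 0).
Q = Σ qᵢ = 2.027 m³/s

2.03 m³/s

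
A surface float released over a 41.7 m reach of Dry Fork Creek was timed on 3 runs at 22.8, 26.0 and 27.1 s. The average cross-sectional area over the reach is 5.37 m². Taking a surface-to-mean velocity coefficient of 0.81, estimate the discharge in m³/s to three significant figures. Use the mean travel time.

t̄ = (22.8 + 26.0 + 27.1) / 3 = 25.3 s
v_surface = L / t̄ = 41.7 / 25.3 = 1.648 m/s
v_mean = 0.81 × 1.648 = 1.335 m/s
Q = A × v_mean = 5.37 × 1.335 = 7.169 m³/s

7.17 m³/s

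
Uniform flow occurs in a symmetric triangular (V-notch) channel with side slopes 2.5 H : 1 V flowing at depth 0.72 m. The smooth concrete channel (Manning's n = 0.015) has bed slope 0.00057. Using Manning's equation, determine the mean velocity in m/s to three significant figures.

A = z·y² = 2.5×0.72² = 1.296 m²
P = 2y√(1+z²) = 2×0.72×√(1+2.5²) = 3.877 m
R = A/P = 1.296/3.877 = 0.3343 m
Q = (1/n)·A·R^(2/3)·S^(1/2) = (1/0.015) × 1.296 × 0.3343^(2/3) × 0.00057^(1/2) = 0.9935 m³/s
V = Q/A = 0.9935/1.296 = 0.7666 m/s

0.767 m/s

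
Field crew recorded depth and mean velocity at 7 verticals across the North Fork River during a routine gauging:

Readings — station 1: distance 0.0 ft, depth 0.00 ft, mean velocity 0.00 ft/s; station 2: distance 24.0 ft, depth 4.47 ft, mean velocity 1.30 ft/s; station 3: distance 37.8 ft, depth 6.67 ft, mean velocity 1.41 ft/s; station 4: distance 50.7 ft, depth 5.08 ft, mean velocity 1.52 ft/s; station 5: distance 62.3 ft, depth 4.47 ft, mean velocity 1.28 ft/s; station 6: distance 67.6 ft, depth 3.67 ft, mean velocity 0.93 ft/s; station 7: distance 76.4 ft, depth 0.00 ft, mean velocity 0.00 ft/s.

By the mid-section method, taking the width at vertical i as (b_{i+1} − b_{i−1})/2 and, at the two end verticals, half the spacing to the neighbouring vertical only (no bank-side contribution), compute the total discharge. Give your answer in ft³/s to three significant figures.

402 ft³/s

w_2 = (37.8 − 0.0)/2 = 18.9 ft; q_2 = 1.30 × 4.47 × 18.9 = 109.8 ft³/s
w_3 = (50.7 − 24.0)/2 = 13.35 ft; q_3 = 1.41 × 6.67 × 13.35 = 125.6 ft³/s
w_4 = (62.3 − 37.8)/2 = 12.25 ft; q_4 = 1.52 × 5.08 × 12.25 = 94.59 ft³/s
w_5 = (67.6 − 50.7)/2 = 8.45 ft; q_5 = 1.28 × 4.47 × 8.45 = 48.35 ft³/s
w_6 = (76.4 − 62.3)/2 = 7.05 ft; q_6 = 0.93 × 3.67 × 7.05 = 24.06 ft³/s
Stations 1, 7 contribute zero (depth or velocity is 0).
Q = Σ qᵢ = 402.4 ft³/s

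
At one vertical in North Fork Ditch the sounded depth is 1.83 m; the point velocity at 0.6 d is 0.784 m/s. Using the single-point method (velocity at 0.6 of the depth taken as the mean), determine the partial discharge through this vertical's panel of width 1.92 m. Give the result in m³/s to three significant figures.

v̄ = v₀.₆ = 0.784 m/s
q = v̄ × d × w = 0.7840 × 1.83 × 1.92 = 2.755 m³/s

2.75 m³/s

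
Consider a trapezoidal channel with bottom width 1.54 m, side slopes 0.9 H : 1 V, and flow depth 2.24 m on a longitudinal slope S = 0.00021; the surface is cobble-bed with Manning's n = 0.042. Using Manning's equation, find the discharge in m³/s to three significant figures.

2.84 m³/s

A = (b + z·y)·y = (1.54 + 0.9×2.24)×2.24 = 7.965 m²
P = b + 2y√(1+z²) = 1.54 + 2×2.24×√(1+0.9²) = 7.567 m
R = A/P = 7.965/7.567 = 1.053 m
Q = (1/n)·A·R^(2/3)·S^(1/2) = (1/0.042) × 7.965 × 1.053^(2/3) × 0.00021^(1/2) = 2.844 m³/s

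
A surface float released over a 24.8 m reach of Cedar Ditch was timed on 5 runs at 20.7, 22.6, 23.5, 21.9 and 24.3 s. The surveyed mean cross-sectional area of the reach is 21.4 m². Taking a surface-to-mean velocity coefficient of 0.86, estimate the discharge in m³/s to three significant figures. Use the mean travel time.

t̄ = (20.7 + 22.6 + 23.5 + 21.9 + 24.3) / 5 = 22.6 s
v_surface = L / t̄ = 24.8 / 22.6 = 1.097 m/s
v_mean = 0.86 × 1.097 = 0.9437 m/s
Q = A × v_mean = 21.4 × 0.9437 = 20.20 m³/s

20.2 m³/s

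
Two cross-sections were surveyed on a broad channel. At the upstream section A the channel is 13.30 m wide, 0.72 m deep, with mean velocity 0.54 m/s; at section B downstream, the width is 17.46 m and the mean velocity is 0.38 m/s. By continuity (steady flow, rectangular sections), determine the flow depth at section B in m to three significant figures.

0.779 m

Q = A₁V₁ = (13.30×0.72) × 0.54 = 5.171 m³/s
d₂ = Q/(b₂ V₂) = 5.171/(17.46×0.38) = 0.7794 m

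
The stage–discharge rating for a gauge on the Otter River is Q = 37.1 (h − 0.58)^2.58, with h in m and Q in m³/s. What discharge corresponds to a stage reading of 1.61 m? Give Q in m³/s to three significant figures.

40.0 m³/s

Q = 37.1 × (1.61 − 0.58)^2.58 = 37.1 × 1.03^2.58 = 40.04 m³/s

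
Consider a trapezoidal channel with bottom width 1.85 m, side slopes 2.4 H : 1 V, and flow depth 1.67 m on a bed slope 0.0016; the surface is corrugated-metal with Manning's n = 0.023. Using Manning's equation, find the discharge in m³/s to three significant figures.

16.2 m³/s

A = (b + z·y)·y = (1.85 + 2.4×1.67)×1.67 = 9.783 m²
P = b + 2y√(1+z²) = 1.85 + 2×1.67×√(1+2.4²) = 10.53 m
R = A/P = 9.783/10.53 = 0.9287 m
Q = (1/n)·A·R^(2/3)·S^(1/2) = (1/0.023) × 9.783 × 0.9287^(2/3) × 0.0016^(1/2) = 16.19 m³/s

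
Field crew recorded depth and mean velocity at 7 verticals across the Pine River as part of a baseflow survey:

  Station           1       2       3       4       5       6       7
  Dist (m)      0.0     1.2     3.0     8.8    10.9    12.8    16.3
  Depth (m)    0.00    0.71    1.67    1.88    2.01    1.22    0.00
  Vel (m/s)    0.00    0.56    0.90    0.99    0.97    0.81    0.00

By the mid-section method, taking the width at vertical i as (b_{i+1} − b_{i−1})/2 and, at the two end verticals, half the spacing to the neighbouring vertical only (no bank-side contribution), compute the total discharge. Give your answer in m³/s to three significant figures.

w_2 = (3.0 − 0.0)/2 = 1.5 m; q_2 = 0.56 × 0.71 × 1.5 = 0.5964 m³/s
w_3 = (8.8 − 1.2)/2 = 3.8 m; q_3 = 0.90 × 1.67 × 3.8 = 5.711 m³/s
w_4 = (10.9 − 3.0)/2 = 3.95 m; q_4 = 0.99 × 1.88 × 3.95 = 7.352 m³/s
w_5 = (12.8 − 8.8)/2 = 2 m; q_5 = 0.97 × 2.01 × 2 = 3.899 m³/s
w_6 = (16.3 − 10.9)/2 = 2.7 m; q_6 = 0.81 × 1.22 × 2.7 = 2.668 m³/s
Stations 1, 7 contribute zero (depth or velocity is 0).
Q = Σ qᵢ = 20.23 m³/s

20.2 m³/s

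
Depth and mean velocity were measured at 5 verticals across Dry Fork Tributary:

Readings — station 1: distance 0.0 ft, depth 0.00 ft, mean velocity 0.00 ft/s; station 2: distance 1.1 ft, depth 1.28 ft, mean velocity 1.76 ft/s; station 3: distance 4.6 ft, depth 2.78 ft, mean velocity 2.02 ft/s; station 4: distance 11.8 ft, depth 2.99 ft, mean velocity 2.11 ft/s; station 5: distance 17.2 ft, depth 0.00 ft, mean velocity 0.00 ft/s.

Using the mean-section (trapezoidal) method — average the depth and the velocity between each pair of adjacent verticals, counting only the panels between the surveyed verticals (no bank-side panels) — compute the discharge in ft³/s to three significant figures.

Panel 1-2: Δb = 1.1 ft, d̄ = (0.00+1.28)/2 = 0.64, v̄ = (0.00+1.76)/2 = 0.88 → q = 1.1×0.64×0.88 = 0.6195 ft³/s
Panel 2-3: Δb = 3.5 ft, d̄ = (1.28+2.78)/2 = 2.03, v̄ = (1.76+2.02)/2 = 1.89 → q = 3.5×2.03×1.89 = 13.43 ft³/s
Panel 3-4: Δb = 7.2 ft, d̄ = (2.78+2.99)/2 = 2.885, v̄ = (2.02+2.11)/2 = 2.065 → q = 7.2×2.885×2.065 = 42.89 ft³/s
Panel 4-5: Δb = 5.4 ft, d̄ = (2.99+0.00)/2 = 1.495, v̄ = (2.11+0.00)/2 = 1.055 → q = 5.4×1.495×1.055 = 8.517 ft³/s
Q = Σ q = 65.46 ft³/s

65.5 ft³/s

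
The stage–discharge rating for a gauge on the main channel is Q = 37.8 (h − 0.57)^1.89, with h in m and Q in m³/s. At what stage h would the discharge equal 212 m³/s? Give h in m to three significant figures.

3.06 m

h − h₀ = (Q/C)^(1/b) = (212/37.8)^(1/1.89) = 2.490 m
h = 0.57 + 2.490 = 3.060 m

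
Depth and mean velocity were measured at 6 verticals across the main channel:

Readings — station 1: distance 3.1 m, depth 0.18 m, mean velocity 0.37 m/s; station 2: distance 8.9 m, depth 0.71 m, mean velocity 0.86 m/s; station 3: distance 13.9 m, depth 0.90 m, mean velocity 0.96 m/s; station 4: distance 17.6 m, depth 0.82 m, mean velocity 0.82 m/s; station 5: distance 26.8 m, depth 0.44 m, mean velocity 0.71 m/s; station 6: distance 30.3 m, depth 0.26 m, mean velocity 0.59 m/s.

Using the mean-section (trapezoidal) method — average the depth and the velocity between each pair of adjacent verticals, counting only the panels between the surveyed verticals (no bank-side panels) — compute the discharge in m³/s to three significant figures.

13.3 m³/s

Panel 1-2: Δb = 5.8 m, d̄ = (0.18+0.71)/2 = 0.445, v̄ = (0.37+0.86)/2 = 0.615 → q = 5.8×0.445×0.615 = 1.587 m³/s
Panel 2-3: Δb = 5 m, d̄ = (0.71+0.90)/2 = 0.805, v̄ = (0.86+0.96)/2 = 0.91 → q = 5×0.805×0.91 = 3.663 m³/s
Panel 3-4: Δb = 3.7 m, d̄ = (0.90+0.82)/2 = 0.86, v̄ = (0.96+0.82)/2 = 0.89 → q = 3.7×0.86×0.89 = 2.832 m³/s
Panel 4-5: Δb = 9.2 m, d̄ = (0.82+0.44)/2 = 0.63, v̄ = (0.82+0.71)/2 = 0.765 → q = 9.2×0.63×0.765 = 4.434 m³/s
Panel 5-6: Δb = 3.5 m, d̄ = (0.44+0.26)/2 = 0.35, v̄ = (0.71+0.59)/2 = 0.65 → q = 3.5×0.35×0.65 = 0.7963 m³/s
Q = Σ q = 13.31 m³/s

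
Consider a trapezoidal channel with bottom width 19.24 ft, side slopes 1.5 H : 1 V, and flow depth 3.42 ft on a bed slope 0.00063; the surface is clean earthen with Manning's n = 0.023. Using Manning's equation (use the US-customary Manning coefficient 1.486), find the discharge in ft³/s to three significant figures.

A = (b + z·y)·y = (19.24 + 1.5×3.42)×3.42 = 83.35 ft²
P = b + 2y√(1+z²) = 19.24 + 2×3.42×√(1+1.5²) = 31.57 ft
R = A/P = 83.35/31.57 = 2.640 ft
Q = (1.486/n)·A·R^(2/3)·S^(1/2) = (1.486/0.023) × 83.35 × 2.640^(2/3) × 0.00063^(1/2) = 258.2 ft³/s

258 ft³/s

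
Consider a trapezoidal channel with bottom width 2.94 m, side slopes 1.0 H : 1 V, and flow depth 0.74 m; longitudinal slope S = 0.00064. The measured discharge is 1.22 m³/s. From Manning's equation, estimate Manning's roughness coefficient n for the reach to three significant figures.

0.0375

A = (b + z·y)·y = (2.94 + 1.0×0.74)×0.74 = 2.723 m²
P = b + 2y√(1+z²) = 2.94 + 2×0.74×√(1+1.0²) = 5.033 m
R = A/P = 2.723/5.033 = 0.5411 m
n = (1/Q)·A·R^(2/3)·S^(1/2) = (1/1.22) × 2.723 × 0.6640 × 0.02530 = 0.03750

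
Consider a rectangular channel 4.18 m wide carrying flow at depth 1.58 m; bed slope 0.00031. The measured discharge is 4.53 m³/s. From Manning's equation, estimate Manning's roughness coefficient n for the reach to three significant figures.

0.0239

A = b·y = 4.18 × 1.58 = 6.604 m²
P = b + 2y = 4.18 + 2×1.58 = 7.340 m
R = A/P = 6.604/7.340 = 0.8998 m
n = (1/Q)·A·R^(2/3)·S^(1/2) = (1/4.53) × 6.604 × 0.9320 × 0.01761 = 0.02392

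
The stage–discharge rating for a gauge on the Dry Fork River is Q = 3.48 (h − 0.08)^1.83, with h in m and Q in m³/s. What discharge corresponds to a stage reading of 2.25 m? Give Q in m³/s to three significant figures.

14.4 m³/s

Q = 3.48 × (2.25 − 0.08)^1.83 = 3.48 × 2.17^1.83 = 14.36 m³/s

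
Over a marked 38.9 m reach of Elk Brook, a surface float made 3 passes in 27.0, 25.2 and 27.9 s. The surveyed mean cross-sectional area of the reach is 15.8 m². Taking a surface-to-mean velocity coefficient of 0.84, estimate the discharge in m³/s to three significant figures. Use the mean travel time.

19.3 m³/s

t̄ = (27.0 + 25.2 + 27.9) / 3 = 26.7 s
v_surface = L / t̄ = 38.9 / 26.7 = 1.457 m/s
v_mean = 0.84 × 1.457 = 1.224 m/s
Q = A × v_mean = 15.8 × 1.224 = 19.34 m³/s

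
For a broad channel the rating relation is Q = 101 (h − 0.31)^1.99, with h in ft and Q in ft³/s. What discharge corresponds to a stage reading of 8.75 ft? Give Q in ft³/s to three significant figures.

7040 ft³/s

Q = 101 × (8.75 − 0.31)^1.99 = 101 × 8.44^1.99 = 7043 ft³/s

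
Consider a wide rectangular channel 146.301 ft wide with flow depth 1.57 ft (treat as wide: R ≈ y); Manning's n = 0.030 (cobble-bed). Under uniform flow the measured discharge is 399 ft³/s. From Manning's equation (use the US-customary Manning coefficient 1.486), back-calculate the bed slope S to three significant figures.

A = b·y = 146.301 × 1.57 = 229.7 ft²
Wide channel: R ≈ y = 1.57 ft
S = (Q·n / (1.486·A·R^(2/3)))² = (399×0.030 / (1.486×229.7×1.351))² = 0.0006740

0.000674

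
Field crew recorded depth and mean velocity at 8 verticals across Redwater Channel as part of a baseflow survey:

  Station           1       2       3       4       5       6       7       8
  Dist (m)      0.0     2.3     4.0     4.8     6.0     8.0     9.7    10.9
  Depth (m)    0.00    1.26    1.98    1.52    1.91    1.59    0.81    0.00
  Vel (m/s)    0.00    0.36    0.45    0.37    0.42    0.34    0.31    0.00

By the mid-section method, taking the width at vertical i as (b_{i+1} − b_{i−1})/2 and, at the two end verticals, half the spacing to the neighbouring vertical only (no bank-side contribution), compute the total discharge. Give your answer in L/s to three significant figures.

5230 L/s

w_2 = (4.0 − 0.0)/2 = 2 m; q_2 = 0.36 × 1.26 × 2 = 0.9072 m³/s
w_3 = (4.8 − 2.3)/2 = 1.25 m; q_3 = 0.45 × 1.98 × 1.25 = 1.114 m³/s
w_4 = (6.0 − 4.0)/2 = 1 m; q_4 = 0.37 × 1.52 × 1 = 0.5624 m³/s
w_5 = (8.0 − 4.8)/2 = 1.6 m; q_5 = 0.42 × 1.91 × 1.6 = 1.284 m³/s
w_6 = (9.7 − 6.0)/2 = 1.85 m; q_6 = 0.34 × 1.59 × 1.85 = 1.000 m³/s
w_7 = (10.9 − 8.0)/2 = 1.45 m; q_7 = 0.31 × 0.81 × 1.45 = 0.3641 m³/s
Stations 1, 8 contribute zero (depth or velocity is 0).
Q = Σ qᵢ = 5.231 m³/s
= 5.231 × 1000 = 5231 L/s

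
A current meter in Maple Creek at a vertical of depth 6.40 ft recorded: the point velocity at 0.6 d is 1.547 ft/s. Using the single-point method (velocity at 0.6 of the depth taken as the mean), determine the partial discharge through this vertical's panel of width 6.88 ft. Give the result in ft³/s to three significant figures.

v̄ = v₀.₆ = 1.547 ft/s
q = v̄ × d × w = 1.547 × 6.40 × 6.88 = 68.12 ft³/s

68.1 ft³/s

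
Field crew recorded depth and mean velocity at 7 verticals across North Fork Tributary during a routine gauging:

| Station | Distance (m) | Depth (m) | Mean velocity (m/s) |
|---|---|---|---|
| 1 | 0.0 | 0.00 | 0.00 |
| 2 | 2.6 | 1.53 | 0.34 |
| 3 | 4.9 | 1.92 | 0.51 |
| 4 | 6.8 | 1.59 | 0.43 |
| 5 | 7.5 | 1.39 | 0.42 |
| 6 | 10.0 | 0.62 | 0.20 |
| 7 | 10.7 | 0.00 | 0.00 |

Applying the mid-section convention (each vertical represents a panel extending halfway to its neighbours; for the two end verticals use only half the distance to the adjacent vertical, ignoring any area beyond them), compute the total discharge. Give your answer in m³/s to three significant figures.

w_2 = (4.9 − 0.0)/2 = 2.45 m; q_2 = 0.34 × 1.53 × 2.45 = 1.274 m³/s
w_3 = (6.8 − 2.6)/2 = 2.1 m; q_3 = 0.51 × 1.92 × 2.1 = 2.056 m³/s
w_4 = (7.5 − 4.9)/2 = 1.3 m; q_4 = 0.43 × 1.59 × 1.3 = 0.8888 m³/s
w_5 = (10.0 − 6.8)/2 = 1.6 m; q_5 = 0.42 × 1.39 × 1.6 = 0.9341 m³/s
w_6 = (10.7 − 7.5)/2 = 1.6 m; q_6 = 0.20 × 0.62 × 1.6 = 0.1984 m³/s
Stations 1, 7 contribute zero (depth or velocity is 0).
Q = Σ qᵢ = 5.352 m³/s

5.35 m³/s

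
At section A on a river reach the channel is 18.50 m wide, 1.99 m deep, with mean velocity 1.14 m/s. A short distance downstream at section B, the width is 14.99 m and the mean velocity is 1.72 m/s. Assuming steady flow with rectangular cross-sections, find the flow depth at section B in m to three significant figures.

1.63 m

Q = A₁V₁ = (18.50×1.99) × 1.14 = 41.97 m³/s
d₂ = Q/(b₂ V₂) = 41.97/(14.99×1.72) = 1.628 m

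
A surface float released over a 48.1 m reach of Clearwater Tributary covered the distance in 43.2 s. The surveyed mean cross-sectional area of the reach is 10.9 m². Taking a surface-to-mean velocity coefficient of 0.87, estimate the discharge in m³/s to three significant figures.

10.6 m³/s

v_surface = L / t̄ = 48.1 / 43.2 = 1.113 m/s
v_mean = 0.87 × 1.113 = 0.9687 m/s
Q = A × v_mean = 10.9 × 0.9687 = 10.56 m³/s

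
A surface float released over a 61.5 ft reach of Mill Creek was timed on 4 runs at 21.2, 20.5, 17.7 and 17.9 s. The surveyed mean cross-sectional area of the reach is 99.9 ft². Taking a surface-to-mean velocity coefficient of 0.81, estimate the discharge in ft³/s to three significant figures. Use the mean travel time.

258 ft³/s

t̄ = (21.2 + 20.5 + 17.7 + 17.9) / 4 = 19.325 s
v_surface = L / t̄ = 61.5 / 19.325 = 3.182 ft/s
v_mean = 0.81 × 3.182 = 2.578 ft/s
Q = A × v_mean = 99.9 × 2.578 = 257.5 ft³/s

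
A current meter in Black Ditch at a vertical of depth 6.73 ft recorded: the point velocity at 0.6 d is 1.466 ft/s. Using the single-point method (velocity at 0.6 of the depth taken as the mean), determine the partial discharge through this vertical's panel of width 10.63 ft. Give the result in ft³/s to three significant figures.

v̄ = v₀.₆ = 1.466 ft/s
q = v̄ × d × w = 1.466 × 6.73 × 10.63 = 104.9 ft³/s

105 ft³/s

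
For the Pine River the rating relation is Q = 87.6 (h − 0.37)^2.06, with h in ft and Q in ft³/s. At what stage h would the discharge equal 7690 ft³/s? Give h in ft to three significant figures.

h − h₀ = (Q/C)^(1/b) = (7690/87.6)^(1/2.06) = 8.778 ft
h = 0.37 + 8.778 = 9.148 ft

9.15 ft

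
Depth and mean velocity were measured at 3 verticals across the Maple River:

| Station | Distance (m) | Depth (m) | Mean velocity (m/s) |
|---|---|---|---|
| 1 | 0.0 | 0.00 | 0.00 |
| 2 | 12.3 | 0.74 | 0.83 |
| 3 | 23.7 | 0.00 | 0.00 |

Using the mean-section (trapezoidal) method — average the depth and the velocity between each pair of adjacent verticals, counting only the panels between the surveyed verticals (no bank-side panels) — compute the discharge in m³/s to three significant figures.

3.64 m³/s

Panel 1-2: Δb = 12.3 m, d̄ = (0.00+0.74)/2 = 0.37, v̄ = (0.00+0.83)/2 = 0.415 → q = 12.3×0.37×0.415 = 1.889 m³/s
Panel 2-3: Δb = 11.4 m, d̄ = (0.74+0.00)/2 = 0.37, v̄ = (0.83+0.00)/2 = 0.415 → q = 11.4×0.37×0.415 = 1.750 m³/s
Q = Σ q = 3.639 m³/s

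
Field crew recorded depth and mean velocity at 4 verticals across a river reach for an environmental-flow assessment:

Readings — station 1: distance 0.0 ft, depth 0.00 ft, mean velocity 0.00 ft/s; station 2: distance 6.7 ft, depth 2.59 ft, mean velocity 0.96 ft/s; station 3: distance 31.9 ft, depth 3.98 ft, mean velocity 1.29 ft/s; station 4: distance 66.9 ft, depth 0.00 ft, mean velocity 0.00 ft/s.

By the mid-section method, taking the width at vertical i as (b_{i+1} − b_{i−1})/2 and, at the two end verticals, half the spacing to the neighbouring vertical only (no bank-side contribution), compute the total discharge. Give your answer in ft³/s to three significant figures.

194 ft³/s

w_2 = (31.9 − 0.0)/2 = 15.95 ft; q_2 = 0.96 × 2.59 × 15.95 = 39.66 ft³/s
w_3 = (66.9 − 6.7)/2 = 30.1 ft; q_3 = 1.29 × 3.98 × 30.1 = 154.5 ft³/s
Stations 1, 4 contribute zero (depth or velocity is 0).
Q = Σ qᵢ = 194.2 ft³/s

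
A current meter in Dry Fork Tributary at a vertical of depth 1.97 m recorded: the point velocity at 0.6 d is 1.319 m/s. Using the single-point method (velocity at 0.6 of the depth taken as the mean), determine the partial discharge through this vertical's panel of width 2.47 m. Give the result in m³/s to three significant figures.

v̄ = v₀.₆ = 1.319 m/s
q = v̄ × d × w = 1.319 × 1.97 × 2.47 = 6.418 m³/s

6.42 m³/s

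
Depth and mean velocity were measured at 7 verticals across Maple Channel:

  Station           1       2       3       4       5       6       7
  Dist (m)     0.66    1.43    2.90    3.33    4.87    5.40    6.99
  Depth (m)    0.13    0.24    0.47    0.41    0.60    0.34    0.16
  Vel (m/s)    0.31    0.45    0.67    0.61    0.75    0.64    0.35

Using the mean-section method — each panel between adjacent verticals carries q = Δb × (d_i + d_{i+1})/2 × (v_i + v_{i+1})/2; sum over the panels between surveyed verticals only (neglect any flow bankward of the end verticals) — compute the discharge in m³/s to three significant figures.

1.37 m³/s

Panel 1-2: Δb = 0.77 m, d̄ = (0.13+0.24)/2 = 0.185, v̄ = (0.31+0.45)/2 = 0.38 → q = 0.77×0.185×0.38 = 0.05413 m³/s
Panel 2-3: Δb = 1.47 m, d̄ = (0.24+0.47)/2 = 0.355, v̄ = (0.45+0.67)/2 = 0.56 → q = 1.47×0.355×0.56 = 0.2922 m³/s
Panel 3-4: Δb = 0.43 m, d̄ = (0.47+0.41)/2 = 0.44, v̄ = (0.67+0.61)/2 = 0.64 → q = 0.43×0.44×0.64 = 0.1211 m³/s
Panel 4-5: Δb = 1.54 m, d̄ = (0.41+0.60)/2 = 0.505, v̄ = (0.61+0.75)/2 = 0.68 → q = 1.54×0.505×0.68 = 0.5288 m³/s
Panel 5-6: Δb = 0.53 m, d̄ = (0.60+0.34)/2 = 0.47, v̄ = (0.75+0.64)/2 = 0.695 → q = 0.53×0.47×0.695 = 0.1731 m³/s
Panel 6-7: Δb = 1.59 m, d̄ = (0.34+0.16)/2 = 0.25, v̄ = (0.64+0.35)/2 = 0.495 → q = 1.59×0.25×0.495 = 0.1968 m³/s
Q = Σ q = 1.366 m³/s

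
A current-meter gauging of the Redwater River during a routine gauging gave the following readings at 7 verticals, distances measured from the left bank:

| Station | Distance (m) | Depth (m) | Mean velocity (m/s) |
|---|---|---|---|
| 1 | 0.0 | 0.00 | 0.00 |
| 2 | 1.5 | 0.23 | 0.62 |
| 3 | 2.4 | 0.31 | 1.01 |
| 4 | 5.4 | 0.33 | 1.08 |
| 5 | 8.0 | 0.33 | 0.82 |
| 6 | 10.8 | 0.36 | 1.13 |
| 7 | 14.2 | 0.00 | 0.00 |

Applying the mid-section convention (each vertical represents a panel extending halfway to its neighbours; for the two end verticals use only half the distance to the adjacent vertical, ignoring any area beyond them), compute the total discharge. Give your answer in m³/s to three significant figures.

w_2 = (2.4 − 0.0)/2 = 1.2 m; q_2 = 0.62 × 0.23 × 1.2 = 0.1711 m³/s
w_3 = (5.4 − 1.5)/2 = 1.95 m; q_3 = 1.01 × 0.31 × 1.95 = 0.6105 m³/s
w_4 = (8.0 − 2.4)/2 = 2.8 m; q_4 = 1.08 × 0.33 × 2.8 = 0.9979 m³/s
w_5 = (10.8 − 5.4)/2 = 2.7 m; q_5 = 0.82 × 0.33 × 2.7 = 0.7306 m³/s
w_6 = (14.2 − 8.0)/2 = 3.1 m; q_6 = 1.13 × 0.36 × 3.1 = 1.261 m³/s
Stations 1, 7 contribute zero (depth or velocity is 0).
Q = Σ qᵢ = 3.771 m³/s

3.77 m³/s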